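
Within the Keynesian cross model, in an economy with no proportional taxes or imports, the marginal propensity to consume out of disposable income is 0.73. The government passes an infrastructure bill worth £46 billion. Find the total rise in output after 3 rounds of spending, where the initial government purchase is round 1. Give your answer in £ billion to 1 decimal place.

Round 1 adds ΔG = £46 billion; each later round is MPC = 0.73 times the previous.
After 3 rounds: 46 + 33.58 + 24.5134 = ΔG·(1 − c^3)/(1 − c) = 46 × (1 − 0.389017)/0.27 ≈ £104.1 billion.

£104.1 billion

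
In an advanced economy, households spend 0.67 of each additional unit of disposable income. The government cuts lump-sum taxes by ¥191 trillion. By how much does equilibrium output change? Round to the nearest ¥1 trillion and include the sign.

+¥388 trillion

A lump-sum tax change of −¥191 trillion shifts disposable income by +¥191 trillion; first-round consumption changes by −c × ΔT = −0.67 × (−¥191 trillion) = +¥127.97 trillion.
Expenditure multiplier = 1/(1 − MPC) = 1/(1 − 0.67) = 1/0.33 ≈ 3.03.
The tax multiplier is −c × k ≈ −2.03, so ΔY = k × (−c·ΔT) = (+¥127.97 trillion) / 0.33 ≈ +¥388 trillion.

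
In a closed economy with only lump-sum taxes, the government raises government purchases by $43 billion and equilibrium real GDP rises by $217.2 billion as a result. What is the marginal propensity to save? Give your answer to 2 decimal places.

0.20

Implied spending multiplier k = ΔY/ΔG = 217.2/43 ≈ 5.0512.
Since k = 1/(1 − MPC), MPC = 1 − 1/k = 1 − ΔG/ΔY = 1 − 43/217.2 ≈ 0.80.
MPS = 1 − MPC = 0.20.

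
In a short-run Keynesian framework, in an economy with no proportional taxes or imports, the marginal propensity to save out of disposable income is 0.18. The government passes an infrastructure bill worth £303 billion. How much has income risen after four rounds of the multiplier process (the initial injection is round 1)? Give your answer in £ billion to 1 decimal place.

MPC = 1 − MPS = 1 − 0.18 = 0.82.
Round 1 adds ΔG = £303 billion; each later round is MPC = 0.82 times the previous.
After 4 rounds: 303 + 248.46 + 203.7372 + 167.064504 = ΔG·(1 − c^4)/(1 − c) = 303 × (1 − 0.45212176)/0.18 ≈ £922.3 billion.

£922.3 billion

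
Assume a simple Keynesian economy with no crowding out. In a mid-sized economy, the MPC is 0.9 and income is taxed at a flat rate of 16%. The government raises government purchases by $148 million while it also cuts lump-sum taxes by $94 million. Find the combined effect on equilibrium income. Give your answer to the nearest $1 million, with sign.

Expenditure multiplier = 1/(1 − c(1−t)) = 1/(1 − 0.9×0.84) = 1/0.244 ≈ 4.098.
ΔG contributes k·ΔG = (+$148 million) / 0.244 ≈ +$606.6 million.
ΔT of −$94 million changes first-round spending by −c·ΔT = +$84.6 million, contributing k·(−c·ΔT) = (+$84.6 million) / 0.244 ≈ +$346.7 million.
Net ΔY = k(ΔG − c·ΔT) = (+$232.6 million) / 0.244 ≈ +$953 million.

+$953 million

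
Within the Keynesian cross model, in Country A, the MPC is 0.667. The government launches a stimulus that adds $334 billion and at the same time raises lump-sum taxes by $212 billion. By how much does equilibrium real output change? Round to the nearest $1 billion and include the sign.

Expenditure multiplier = 1/(1 − MPC) = 1/(1 − 0.667) = 1/0.333 ≈ 3.003.
ΔG contributes k·ΔG = (+$334 billion) / 0.333 ≈ +$1,003 billion.
ΔT of +$212 billion changes first-round spending by −c·ΔT = −$141.404 billion, contributing k·(−c·ΔT) = (−$141.404 billion) / 0.333 ≈ −$424.6 billion.
Net ΔY = k(ΔG − c·ΔT) = (+$192.596 billion) / 0.333 ≈ +$578 billion.

+$578 billion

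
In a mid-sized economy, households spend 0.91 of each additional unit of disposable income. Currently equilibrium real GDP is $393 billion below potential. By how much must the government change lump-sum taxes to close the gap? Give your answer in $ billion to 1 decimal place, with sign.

−$38.9 billion

Spending multiplier = 1/(1 − MPC) = 1/(1 − 0.91) = 1/0.09 ≈ 11.111.
Tax multiplier = −c·k = −0.91/0.09 ≈ −10.111. Need ΔY = +$393 billion, so ΔT = ΔY/(−c·k) = −(+$393 billion) × 0.09 / 0.91 ≈ −$38.9 billion.
The government should cut lump-sum taxes by $38.9 billion.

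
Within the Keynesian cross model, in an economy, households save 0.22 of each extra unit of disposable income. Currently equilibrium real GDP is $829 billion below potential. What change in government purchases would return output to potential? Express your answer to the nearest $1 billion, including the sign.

+$182 billion

MPC = 1 − MPS = 1 − 0.22 = 0.78.
Spending multiplier = 1/(1 − MPC) = 1/(1 − 0.78) = 1/0.22 ≈ 4.545.
Need ΔY = +$829 billion, so ΔG = ΔY/k = (+$829 billion) × 0.22 ≈ +$182 billion.
The government should increase government purchases by $182 billion.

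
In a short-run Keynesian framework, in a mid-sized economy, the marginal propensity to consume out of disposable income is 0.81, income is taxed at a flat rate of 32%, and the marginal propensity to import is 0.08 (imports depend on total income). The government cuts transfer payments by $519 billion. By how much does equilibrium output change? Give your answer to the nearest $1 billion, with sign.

The transfer change shifts disposable income by −$519 billion, so first-round consumption changes by c·ΔTR = 0.81 × (−$519 billion) = −$420.39 billion.
Expenditure multiplier = 1/(1 − c(1−t) + m) = 1/(1 − 0.81×0.68 + 0.08) = 1/0.5292 ≈ 1.89.
The transfer multiplier is c × k ≈ 1.531, so ΔY = k × (c·ΔTR) = (−$420.39 billion) / 0.5292 ≈ −$794 billion.

−$794 billion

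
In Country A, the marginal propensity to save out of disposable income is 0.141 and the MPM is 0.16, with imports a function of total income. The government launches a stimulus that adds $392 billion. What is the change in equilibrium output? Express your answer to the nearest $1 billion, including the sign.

MPC = 1 − MPS = 1 − 0.141 = 0.859.
Government-spending multiplier = 1/(1 − c + m) = 1/(1 − 0.859 + 0.16) = 1/0.301 ≈ 3.322.
ΔY = k × ΔG = (+$392 billion) / 0.301 ≈ +$1,302 billion.

+$1,302 billion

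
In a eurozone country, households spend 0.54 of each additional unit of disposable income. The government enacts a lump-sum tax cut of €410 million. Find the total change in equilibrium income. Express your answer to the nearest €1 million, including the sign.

A lump-sum tax change of −€410 million shifts disposable income by +€410 million; first-round consumption changes by −c × ΔT = −0.54 × (−€410 million) = +€221.4 million.
Expenditure multiplier = 1/(1 − MPC) = 1/(1 − 0.54) = 1/0.46 ≈ 2.174.
The tax multiplier is −c × k ≈ −1.174, so ΔY = k × (−c·ΔT) = (+€221.4 million) / 0.46 ≈ +€481 million.

+€481 million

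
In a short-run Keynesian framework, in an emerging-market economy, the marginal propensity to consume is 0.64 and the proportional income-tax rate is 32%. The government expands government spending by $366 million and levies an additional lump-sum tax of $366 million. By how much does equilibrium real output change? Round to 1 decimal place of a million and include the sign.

Expenditure multiplier = 1/(1 − c(1−t)) = 1/(1 − 0.64×0.68) = 1/0.5648 ≈ 1.771.
ΔG contributes k·ΔG = (+$366 million) / 0.5648 ≈ +$648 million.
ΔT of +$366 million changes first-round spending by −c·ΔT = −$234.24 million, contributing k·(−c·ΔT) = (−$234.24 million) / 0.5648 ≈ −$414.7 million.
Net ΔY = k(ΔG − c·ΔT) = (+$131.76 million) / 0.5648 ≈ +$233.3 million.

+$233.3 million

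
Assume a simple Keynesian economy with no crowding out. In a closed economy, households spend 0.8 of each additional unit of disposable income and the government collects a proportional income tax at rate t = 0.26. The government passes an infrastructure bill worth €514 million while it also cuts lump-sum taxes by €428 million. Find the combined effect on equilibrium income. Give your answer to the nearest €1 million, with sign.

Expenditure multiplier = 1/(1 − c(1−t)) = 1/(1 − 0.8×0.74) = 1/0.408 ≈ 2.451.
ΔG contributes k·ΔG = (+€514 million) / 0.408 ≈ +€1,259.8 million.
ΔT of −€428 million changes first-round spending by −c·ΔT = +€342.4 million, contributing k·(−c·ΔT) = (+€342.4 million) / 0.408 ≈ +€839.2 million.
Net ΔY = k(ΔG − c·ΔT) = (+€856.4 million) / 0.408 ≈ +€2,099 million.

+€2,099 million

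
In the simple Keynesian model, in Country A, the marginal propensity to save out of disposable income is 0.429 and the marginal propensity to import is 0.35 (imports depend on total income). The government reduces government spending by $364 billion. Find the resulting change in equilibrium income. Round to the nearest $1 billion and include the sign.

MPC = 1 − MPS = 1 − 0.429 = 0.571.
Spending multiplier = 1/(1 − c + m) = 1/(1 − 0.571 + 0.35) = 1/0.779 ≈ 1.284.
ΔY = k × ΔG = (−$364 billion) / 0.779 ≈ −$467 billion.

−$467 billion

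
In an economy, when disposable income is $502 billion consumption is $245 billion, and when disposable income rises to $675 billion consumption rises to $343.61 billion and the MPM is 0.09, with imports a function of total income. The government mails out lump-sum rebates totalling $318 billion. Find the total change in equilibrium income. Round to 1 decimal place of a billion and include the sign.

+$348.6 billion

MPC = ΔC/ΔYd = (343.61 − 245)/(675 − 502) = 98.61/173 = 0.57.
A lump-sum tax change of −$318 billion shifts disposable income by +$318 billion; first-round consumption changes by −c × ΔT = −0.57 × (−$318 billion) = +$181.26 billion.
Expenditure multiplier = 1/(1 − c + m) = 1/(1 − 0.57 + 0.09) = 1/0.52 ≈ 1.923.
The tax multiplier is −c × k ≈ −1.096, so ΔY = k × (−c·ΔT) = (+$181.26 billion) / 0.52 ≈ +$348.6 billion.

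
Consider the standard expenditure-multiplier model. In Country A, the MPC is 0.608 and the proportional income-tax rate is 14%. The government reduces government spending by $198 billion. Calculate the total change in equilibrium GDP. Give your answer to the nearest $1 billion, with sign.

−$415 billion

Spending multiplier = 1/(1 − c(1−t)) = 1/(1 − 0.608×0.86) = 1/0.47712 ≈ 2.096.
ΔY = k × ΔG = (−$198 billion) / 0.47712 ≈ −$415 billion.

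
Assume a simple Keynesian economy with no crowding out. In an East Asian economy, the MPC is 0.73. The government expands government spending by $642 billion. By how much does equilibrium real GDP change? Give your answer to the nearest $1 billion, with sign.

+$2,378 billion

Government-spending multiplier = 1/(1 − MPC) = 1/(1 − 0.73) = 1/0.27 ≈ 3.704.
ΔY = k × ΔG = (+$642 billion) / 0.27 ≈ +$2,378 billion.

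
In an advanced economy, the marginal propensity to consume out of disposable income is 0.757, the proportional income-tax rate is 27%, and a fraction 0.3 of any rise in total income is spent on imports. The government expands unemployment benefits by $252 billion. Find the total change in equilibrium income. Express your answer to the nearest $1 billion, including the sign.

+$255 billion

The transfer change shifts disposable income by +$252 billion, so first-round consumption changes by c·ΔTR = 0.757 × (+$252 billion) = +$190.764 billion.
Expenditure multiplier = 1/(1 − c(1−t) + m) = 1/(1 − 0.757×0.73 + 0.3) = 1/0.74739 ≈ 1.338.
The transfer multiplier is c × k ≈ 1.013, so ΔY = k × (c·ΔTR) = (+$190.764 billion) / 0.74739 ≈ +$255 billion.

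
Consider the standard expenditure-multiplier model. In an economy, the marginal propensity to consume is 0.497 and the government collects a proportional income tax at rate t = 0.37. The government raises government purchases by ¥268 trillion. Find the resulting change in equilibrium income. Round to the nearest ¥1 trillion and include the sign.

Spending multiplier = 1/(1 − c(1−t)) = 1/(1 − 0.497×0.63) = 1/0.68689 ≈ 1.456.
ΔY = k × ΔG = (+¥268 trillion) / 0.68689 ≈ +¥390 trillion.

+¥390 trillion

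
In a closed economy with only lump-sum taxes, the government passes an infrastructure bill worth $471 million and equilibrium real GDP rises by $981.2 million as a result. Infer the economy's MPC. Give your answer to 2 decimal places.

Implied spending multiplier k = ΔY/ΔG = 981.2/471 ≈ 2.0832.
Since k = 1/(1 − MPC), MPC = 1 − 1/k = 1 − ΔG/ΔY = 1 − 471/981.2 ≈ 0.52.

0.52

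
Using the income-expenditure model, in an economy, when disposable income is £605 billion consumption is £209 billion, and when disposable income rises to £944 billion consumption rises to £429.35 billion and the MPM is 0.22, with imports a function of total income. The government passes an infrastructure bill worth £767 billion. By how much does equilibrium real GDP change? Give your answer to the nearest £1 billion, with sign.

MPC = ΔC/ΔYd = (429.35 − 209)/(944 − 605) = 220.35/339 = 0.65.
Government-spending multiplier = 1/(1 − c + m) = 1/(1 − 0.65 + 0.22) = 1/0.57 ≈ 1.754.
ΔY = k × ΔG = (+£767 billion) / 0.57 ≈ +£1,346 billion.

+£1,346 billion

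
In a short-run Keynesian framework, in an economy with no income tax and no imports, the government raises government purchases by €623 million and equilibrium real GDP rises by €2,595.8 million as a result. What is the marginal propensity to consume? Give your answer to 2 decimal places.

Implied spending multiplier k = ΔY/ΔG = 2,595.8/623 ≈ 4.1666.
Since k = 1/(1 − MPC), MPC = 1 − 1/k = 1 − ΔG/ΔY = 1 − 623/2,595.8 ≈ 0.76.

0.76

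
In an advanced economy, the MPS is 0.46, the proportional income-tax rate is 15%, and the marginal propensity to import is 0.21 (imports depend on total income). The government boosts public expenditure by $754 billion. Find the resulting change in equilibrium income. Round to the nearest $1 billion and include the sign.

MPC = 1 − MPS = 1 − 0.46 = 0.54.
Government-spending multiplier = 1/(1 − c(1−t) + m) = 1/(1 − 0.54×0.85 + 0.21) = 1/0.751 ≈ 1.332.
ΔY = k × ΔG = (+$754 billion) / 0.751 ≈ +$1,004 billion.

+$1,004 billion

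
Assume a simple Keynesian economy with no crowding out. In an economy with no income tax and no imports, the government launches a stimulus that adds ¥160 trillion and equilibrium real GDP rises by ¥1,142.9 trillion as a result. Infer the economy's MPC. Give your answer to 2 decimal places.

0.86

Implied spending multiplier k = ΔY/ΔG = 1,142.9/160 ≈ 7.1431.
Since k = 1/(1 − MPC), MPC = 1 − 1/k = 1 − ΔG/ΔY = 1 − 160/1,142.9 ≈ 0.86.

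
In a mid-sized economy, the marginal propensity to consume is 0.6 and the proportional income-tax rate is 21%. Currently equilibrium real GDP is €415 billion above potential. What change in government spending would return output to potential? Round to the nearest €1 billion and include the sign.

Spending multiplier = 1/(1 − c(1−t)) = 1/(1 − 0.6×0.79) = 1/0.526 ≈ 1.901.
Need ΔY = −€415 billion, so ΔG = ΔY/k = (−€415 billion) × 0.526 ≈ −€218 billion.
The government should cut government spending by €218 billion.

−€218 billion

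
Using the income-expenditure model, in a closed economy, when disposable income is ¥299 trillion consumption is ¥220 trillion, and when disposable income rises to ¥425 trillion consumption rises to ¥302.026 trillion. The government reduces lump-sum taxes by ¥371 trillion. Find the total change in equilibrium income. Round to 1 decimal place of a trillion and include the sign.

+¥692.0 trillion

MPC = ΔC/ΔYd = (302.026 − 220)/(425 − 299) = 82.026/126 = 0.651.
A lump-sum tax change of −¥371 trillion shifts disposable income by +¥371 trillion; first-round consumption changes by −c × ΔT = −0.651 × (−¥371 trillion) = +¥241.521 trillion.
Expenditure multiplier = 1/(1 − MPC) = 1/(1 − 0.651) = 1/0.349 ≈ 2.865.
The tax multiplier is −c × k ≈ −1.865, so ΔY = k × (−c·ΔT) = (+¥241.521 trillion) / 0.349 ≈ +¥692 trillion.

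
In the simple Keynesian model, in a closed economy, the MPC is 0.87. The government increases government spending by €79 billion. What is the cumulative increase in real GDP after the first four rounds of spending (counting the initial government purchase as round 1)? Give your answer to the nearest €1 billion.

Round 1 adds ΔG = €79 billion; each later round is MPC = 0.87 times the previous.
After 4 rounds: 79 + 68.73 + 59.7951 + 52.021737 = ΔG·(1 − c^4)/(1 − c) = 79 × (1 − 0.57289761)/0.13 ≈ €260 billion.

€260 billion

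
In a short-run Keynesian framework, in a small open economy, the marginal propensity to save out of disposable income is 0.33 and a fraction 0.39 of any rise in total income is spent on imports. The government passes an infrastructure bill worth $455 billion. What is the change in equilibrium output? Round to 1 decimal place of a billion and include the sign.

MPC = 1 − MPS = 1 − 0.33 = 0.67.
Spending multiplier = 1/(1 − c + m) = 1/(1 − 0.67 + 0.39) = 1/0.72 ≈ 1.389.
ΔY = k × ΔG = (+$455 billion) / 0.72 ≈ +$631.9 billion.

+$631.9 billion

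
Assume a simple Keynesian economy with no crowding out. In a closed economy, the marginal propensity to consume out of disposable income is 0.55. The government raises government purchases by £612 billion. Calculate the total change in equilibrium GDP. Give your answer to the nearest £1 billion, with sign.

Spending multiplier = 1/(1 − MPC) = 1/(1 − 0.55) = 1/0.45 ≈ 2.222.
ΔY = k × ΔG = (+£612 billion) / 0.45 = +£1,360 billion.

+£1,360 billion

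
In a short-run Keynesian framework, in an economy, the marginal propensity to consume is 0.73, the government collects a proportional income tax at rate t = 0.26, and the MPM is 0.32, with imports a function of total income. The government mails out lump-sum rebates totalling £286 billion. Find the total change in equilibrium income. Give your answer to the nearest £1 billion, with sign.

A lump-sum tax change of −£286 billion shifts disposable income by +£286 billion; first-round consumption changes by −c × ΔT = −0.73 × (−£286 billion) = +£208.78 billion.
Expenditure multiplier = 1/(1 − c(1−t) + m) = 1/(1 − 0.73×0.74 + 0.32) = 1/0.7798 ≈ 1.282.
The tax multiplier is −c × k ≈ −0.936, so ΔY = k × (−c·ΔT) = (+£208.78 billion) / 0.7798 ≈ +£268 billion.

+£268 billion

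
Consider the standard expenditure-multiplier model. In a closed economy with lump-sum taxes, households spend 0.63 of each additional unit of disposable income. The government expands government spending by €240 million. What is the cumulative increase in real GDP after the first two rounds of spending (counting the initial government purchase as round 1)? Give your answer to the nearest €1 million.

€391 million

Round 1 adds ΔG = €240 million; each later round is MPC = 0.63 times the previous.
After 2 rounds: 240 + 151.2 = ΔG·(1 − c^2)/(1 − c) = 240 × (1 − 0.3969)/0.37 ≈ €391 million.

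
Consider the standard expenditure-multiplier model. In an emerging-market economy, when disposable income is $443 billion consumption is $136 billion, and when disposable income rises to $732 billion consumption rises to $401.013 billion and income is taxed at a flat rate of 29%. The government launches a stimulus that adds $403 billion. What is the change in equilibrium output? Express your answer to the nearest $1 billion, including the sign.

MPC = ΔC/ΔYd = (401.013 − 136)/(732 − 443) = 265.013/289 = 0.917.
Government-spending multiplier = 1/(1 − c(1−t)) = 1/(1 − 0.917×0.71) = 1/0.34893 ≈ 2.866.
ΔY = k × ΔG = (+$403 billion) / 0.34893 ≈ +$1,155 billion.

+$1,155 billion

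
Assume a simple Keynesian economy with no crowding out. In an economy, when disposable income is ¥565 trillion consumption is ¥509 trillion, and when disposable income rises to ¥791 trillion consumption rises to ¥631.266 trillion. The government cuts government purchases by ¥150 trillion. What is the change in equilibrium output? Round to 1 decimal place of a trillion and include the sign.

MPC = ΔC/ΔYd = (631.266 − 509)/(791 − 565) = 122.266/226 = 0.541.
Government-spending multiplier = 1/(1 − MPC) = 1/(1 − 0.541) = 1/0.459 ≈ 2.179.
ΔY = k × ΔG = (−¥150 trillion) / 0.459 ≈ −¥326.8 trillion.

−¥326.8 trillion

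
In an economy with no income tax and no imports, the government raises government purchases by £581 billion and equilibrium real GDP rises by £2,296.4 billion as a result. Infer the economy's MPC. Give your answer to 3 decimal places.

0.747

Implied spending multiplier k = ΔY/ΔG = 2,296.4/581 ≈ 3.9525.
Since k = 1/(1 − MPC), MPC = 1 − 1/k = 1 − ΔG/ΔY = 1 − 581/2,296.4 ≈ 0.747.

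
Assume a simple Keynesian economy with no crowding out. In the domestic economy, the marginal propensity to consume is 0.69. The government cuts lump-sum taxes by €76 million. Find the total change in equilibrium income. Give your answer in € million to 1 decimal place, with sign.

A lump-sum tax change of −€76 million shifts disposable income by +€76 million; first-round consumption changes by −c × ΔT = −0.69 × (−€76 million) = +€52.44 million.
Expenditure multiplier = 1/(1 − MPC) = 1/(1 − 0.69) = 1/0.31 ≈ 3.226.
The tax multiplier is −c × k ≈ −2.226, so ΔY = k × (−c·ΔT) = (+€52.44 million) / 0.31 ≈ +€169.2 million.

+€169.2 million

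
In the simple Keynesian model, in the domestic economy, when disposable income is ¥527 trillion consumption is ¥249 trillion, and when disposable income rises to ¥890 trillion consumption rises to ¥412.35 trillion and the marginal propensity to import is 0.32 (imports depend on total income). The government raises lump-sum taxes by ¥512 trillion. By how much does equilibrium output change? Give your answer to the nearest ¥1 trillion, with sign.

−¥265 trillion

MPC = ΔC/ΔYd = (412.35 − 249)/(890 − 527) = 163.35/363 = 0.45.
A lump-sum tax change of +¥512 trillion shifts disposable income by −¥512 trillion; first-round consumption changes by −c × ΔT = −0.45 × (+¥512 trillion) = −¥230.4 trillion.
Expenditure multiplier = 1/(1 − c + m) = 1/(1 − 0.45 + 0.32) = 1/0.87 ≈ 1.149.
The tax multiplier is −c × k ≈ −0.517, so ΔY = k × (−c·ΔT) = (−¥230.4 trillion) / 0.87 ≈ −¥265 trillion.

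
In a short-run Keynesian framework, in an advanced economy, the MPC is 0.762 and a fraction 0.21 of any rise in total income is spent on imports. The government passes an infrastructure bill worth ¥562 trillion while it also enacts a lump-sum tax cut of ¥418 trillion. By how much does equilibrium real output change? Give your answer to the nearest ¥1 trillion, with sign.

+¥1,965 trillion

Expenditure multiplier = 1/(1 − c + m) = 1/(1 − 0.762 + 0.21) = 1/0.448 ≈ 2.232.
ΔG contributes k·ΔG = (+¥562 trillion) / 0.448 ≈ +¥1,254.5 trillion.
ΔT of −¥418 trillion changes first-round spending by −c·ΔT = +¥318.516 trillion, contributing k·(−c·ΔT) = (+¥318.516 trillion) / 0.448 ≈ +¥711 trillion.
Net ΔY = k(ΔG − c·ΔT) = (+¥880.516 trillion) / 0.448 ≈ +¥1,965 trillion.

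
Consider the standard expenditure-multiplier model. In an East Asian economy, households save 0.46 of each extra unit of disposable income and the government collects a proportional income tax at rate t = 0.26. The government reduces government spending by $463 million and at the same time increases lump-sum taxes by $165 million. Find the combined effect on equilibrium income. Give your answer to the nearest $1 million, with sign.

−$920 million

MPC = 1 − MPS = 1 − 0.46 = 0.54.
Expenditure multiplier = 1/(1 − c(1−t)) = 1/(1 − 0.54×0.74) = 1/0.6004 ≈ 1.666.
ΔG contributes k·ΔG = (−$463 million) / 0.6004 ≈ −$771.2 million.
ΔT of +$165 million changes first-round spending by −c·ΔT = −$89.1 million, contributing k·(−c·ΔT) = (−$89.1 million) / 0.6004 ≈ −$148.4 million.
Net ΔY = k(ΔG − c·ΔT) = (−$552.1 million) / 0.6004 ≈ −$920 million.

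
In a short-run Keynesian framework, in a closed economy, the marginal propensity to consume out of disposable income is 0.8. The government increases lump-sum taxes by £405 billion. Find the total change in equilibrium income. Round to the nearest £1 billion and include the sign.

−£1,620 billion

A lump-sum tax change of +£405 billion shifts disposable income by −£405 billion; first-round consumption changes by −c × ΔT = −0.8 × (+£405 billion) = −£324 billion.
Expenditure multiplier = 1/(1 − MPC) = 1/(1 − 0.8) = 1/0.2 = 5.
The tax multiplier is −c × k = −4, so ΔY = k × (−c·ΔT) = (−£324 billion) / 0.2 = −£1,620 billion.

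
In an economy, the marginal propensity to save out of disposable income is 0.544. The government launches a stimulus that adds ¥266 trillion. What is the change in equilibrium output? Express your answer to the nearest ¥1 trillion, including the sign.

+¥489 trillion

MPC = 1 − MPS = 1 − 0.544 = 0.456.
Government-spending multiplier = 1/(1 − MPC) = 1/(1 − 0.456) = 1/0.544 ≈ 1.838.
ΔY = k × ΔG = (+¥266 trillion) / 0.544 ≈ +¥489 trillion.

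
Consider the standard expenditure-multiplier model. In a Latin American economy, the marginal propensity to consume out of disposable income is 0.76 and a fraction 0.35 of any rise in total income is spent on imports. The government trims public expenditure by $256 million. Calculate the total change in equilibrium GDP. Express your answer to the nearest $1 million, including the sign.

Spending multiplier = 1/(1 − c + m) = 1/(1 − 0.76 + 0.35) = 1/0.59 ≈ 1.695.
ΔY = k × ΔG = (−$256 million) / 0.59 ≈ −$434 million.

−$434 million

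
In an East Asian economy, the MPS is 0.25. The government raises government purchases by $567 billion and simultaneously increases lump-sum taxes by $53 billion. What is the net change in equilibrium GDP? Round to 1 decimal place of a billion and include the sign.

+$2,109.0 billion

MPC = 1 − MPS = 1 − 0.25 = 0.75.
Expenditure multiplier = 1/(1 − MPC) = 1/(1 − 0.75) = 1/0.25 = 4.
ΔG contributes k·ΔG = (+$567 billion) / 0.25 = +$2,268 billion.
ΔT of +$53 billion changes first-round spending by −c·ΔT = −$39.75 billion, contributing k·(−c·ΔT) = (−$39.75 billion) / 0.25 = −$159 billion.
Net ΔY = k(ΔG − c·ΔT) = (+$527.25 billion) / 0.25 = +$2,109 billion.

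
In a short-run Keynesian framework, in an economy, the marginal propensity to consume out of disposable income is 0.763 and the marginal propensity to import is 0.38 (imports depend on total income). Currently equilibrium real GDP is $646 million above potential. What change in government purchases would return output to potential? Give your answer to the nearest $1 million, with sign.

Spending multiplier = 1/(1 − c + m) = 1/(1 − 0.763 + 0.38) = 1/0.617 ≈ 1.621.
Need ΔY = −$646 million, so ΔG = ΔY/k = (−$646 million) × 0.617 ≈ −$399 million.
The government should cut government purchases by $399 million.

−$399 million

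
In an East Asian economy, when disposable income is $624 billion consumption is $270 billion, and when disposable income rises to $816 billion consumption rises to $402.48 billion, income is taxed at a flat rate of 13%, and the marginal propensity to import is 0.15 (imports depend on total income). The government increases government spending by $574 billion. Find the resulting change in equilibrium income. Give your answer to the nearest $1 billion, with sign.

MPC = ΔC/ΔYd = (402.48 − 270)/(816 − 624) = 132.48/192 = 0.69.
Expenditure multiplier = 1/(1 − c(1−t) + m) = 1/(1 − 0.69×0.87 + 0.15) = 1/0.5497 ≈ 1.819.
ΔY = k × ΔG = (+$574 billion) / 0.5497 ≈ +$1,044 billion.

+$1,044 billion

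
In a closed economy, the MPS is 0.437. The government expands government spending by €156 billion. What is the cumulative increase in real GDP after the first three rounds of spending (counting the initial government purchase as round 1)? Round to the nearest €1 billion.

MPC = 1 − MPS = 1 − 0.437 = 0.563.
Round 1 adds ΔG = €156 billion; each later round is MPC = 0.563 times the previous.
After 3 rounds: 156 + 87.828 + 49.447164 = ΔG·(1 − c^3)/(1 − c) = 156 × (1 − 0.178453547)/0.437 ≈ €293 billion.

€293 billion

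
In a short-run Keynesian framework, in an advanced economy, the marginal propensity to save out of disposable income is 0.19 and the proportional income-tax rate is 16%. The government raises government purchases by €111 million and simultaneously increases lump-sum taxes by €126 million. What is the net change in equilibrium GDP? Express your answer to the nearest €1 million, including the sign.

MPC = 1 − MPS = 1 − 0.19 = 0.81.
Expenditure multiplier = 1/(1 − c(1−t)) = 1/(1 − 0.81×0.84) = 1/0.3196 ≈ 3.129.
ΔG contributes k·ΔG = (+€111 million) / 0.3196 ≈ +€347.3 million.
ΔT of +€126 million changes first-round spending by −c·ΔT = −€102.06 million, contributing k·(−c·ΔT) = (−€102.06 million) / 0.3196 ≈ −€319.3 million.
Net ΔY = k(ΔG − c·ΔT) = (+€8.94 million) / 0.3196 ≈ +€28 million.

+€28 million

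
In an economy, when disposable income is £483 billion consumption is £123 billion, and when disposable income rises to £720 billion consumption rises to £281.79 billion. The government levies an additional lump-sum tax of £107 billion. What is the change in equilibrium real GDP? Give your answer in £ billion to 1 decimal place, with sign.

−£217.2 billion

MPC = ΔC/ΔYd = (281.79 − 123)/(720 − 483) = 158.79/237 = 0.67.
A lump-sum tax change of +£107 billion shifts disposable income by −£107 billion; first-round consumption changes by −c × ΔT = −0.67 × (+£107 billion) = −£71.69 billion.
Expenditure multiplier = 1/(1 − MPC) = 1/(1 − 0.67) = 1/0.33 ≈ 3.03.
The tax multiplier is −c × k ≈ −2.03, so ΔY = k × (−c·ΔT) = (−£71.69 billion) / 0.33 ≈ −£217.2 billion.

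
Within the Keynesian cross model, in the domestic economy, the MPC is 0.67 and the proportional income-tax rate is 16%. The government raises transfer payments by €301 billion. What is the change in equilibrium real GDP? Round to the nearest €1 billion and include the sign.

+€461 billion

The transfer change shifts disposable income by +€301 billion, so first-round consumption changes by c·ΔTR = 0.67 × (+€301 billion) = +€201.67 billion.
Expenditure multiplier = 1/(1 − c(1−t)) = 1/(1 − 0.67×0.84) = 1/0.4372 ≈ 2.287.
The transfer multiplier is c × k ≈ 1.532, so ΔY = k × (c·ΔTR) = (+€201.67 billion) / 0.4372 ≈ +€461 billion.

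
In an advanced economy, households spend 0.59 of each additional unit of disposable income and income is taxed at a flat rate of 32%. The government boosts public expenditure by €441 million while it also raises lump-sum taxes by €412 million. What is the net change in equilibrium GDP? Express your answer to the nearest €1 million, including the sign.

+€331 million

Expenditure multiplier = 1/(1 − c(1−t)) = 1/(1 − 0.59×0.68) = 1/0.5988 ≈ 1.67.
ΔG contributes k·ΔG = (+€441 million) / 0.5988 ≈ +€736.5 million.
ΔT of +€412 million changes first-round spending by −c·ΔT = −€243.08 million, contributing k·(−c·ΔT) = (−€243.08 million) / 0.5988 ≈ −€405.9 million.
Net ΔY = k(ΔG − c·ΔT) = (+€197.92 million) / 0.5988 ≈ +€331 million.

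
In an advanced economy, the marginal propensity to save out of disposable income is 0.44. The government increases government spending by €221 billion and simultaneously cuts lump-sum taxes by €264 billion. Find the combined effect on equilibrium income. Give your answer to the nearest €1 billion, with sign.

MPC = 1 − MPS = 1 − 0.44 = 0.56.
Expenditure multiplier = 1/(1 − MPC) = 1/(1 − 0.56) = 1/0.44 ≈ 2.273.
ΔG contributes k·ΔG = (+€221 billion) / 0.44 ≈ +€502.3 billion.
ΔT of −€264 billion changes first-round spending by −c·ΔT = +€147.84 billion, contributing k·(−c·ΔT) = (+€147.84 billion) / 0.44 = +€336 billion.
Net ΔY = k(ΔG − c·ΔT) = (+€368.84 billion) / 0.44 ≈ +€838 billion.

+€838 billion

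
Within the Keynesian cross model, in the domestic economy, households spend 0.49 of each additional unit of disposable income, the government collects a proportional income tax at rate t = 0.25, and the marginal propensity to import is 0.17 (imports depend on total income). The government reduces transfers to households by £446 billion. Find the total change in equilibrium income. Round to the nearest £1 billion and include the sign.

−£272 billion

The transfer change shifts disposable income by −£446 billion, so first-round consumption changes by c·ΔTR = 0.49 × (−£446 billion) = −£218.54 billion.
Expenditure multiplier = 1/(1 − c(1−t) + m) = 1/(1 − 0.49×0.75 + 0.17) = 1/0.8025 ≈ 1.246.
The transfer multiplier is c × k ≈ 0.611, so ΔY = k × (c·ΔTR) = (−£218.54 billion) / 0.8025 ≈ −£272 billion.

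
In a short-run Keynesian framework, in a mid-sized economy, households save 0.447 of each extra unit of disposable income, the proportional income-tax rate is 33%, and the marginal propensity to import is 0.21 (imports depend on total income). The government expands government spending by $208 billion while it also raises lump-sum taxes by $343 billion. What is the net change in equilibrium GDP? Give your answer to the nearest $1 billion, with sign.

+$22 billion

MPC = 1 − MPS = 1 − 0.447 = 0.553.
Expenditure multiplier = 1/(1 − c(1−t) + m) = 1/(1 − 0.553×0.67 + 0.21) = 1/0.83949 ≈ 1.191.
ΔG contributes k·ΔG = (+$208 billion) / 0.83949 ≈ +$247.8 billion.
ΔT of +$343 billion changes first-round spending by −c·ΔT = −$189.679 billion, contributing k·(−c·ΔT) = (−$189.679 billion) / 0.83949 ≈ −$225.9 billion.
Net ΔY = k(ΔG − c·ΔT) = (+$18.321 billion) / 0.83949 ≈ +$22 billion.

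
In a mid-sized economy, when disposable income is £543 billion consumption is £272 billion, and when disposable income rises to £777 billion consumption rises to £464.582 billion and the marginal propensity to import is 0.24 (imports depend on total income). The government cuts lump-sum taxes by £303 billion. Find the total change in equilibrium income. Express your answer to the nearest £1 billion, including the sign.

+£598 billion

MPC = ΔC/ΔYd = (464.582 − 272)/(777 − 543) = 192.582/234 = 0.823.
A lump-sum tax change of −£303 billion shifts disposable income by +£303 billion; first-round consumption changes by −c × ΔT = −0.823 × (−£303 billion) = +£249.369 billion.
Expenditure multiplier = 1/(1 − c + m) = 1/(1 − 0.823 + 0.24) = 1/0.417 ≈ 2.398.
The tax multiplier is −c × k ≈ −1.974, so ΔY = k × (−c·ΔT) = (+£249.369 billion) / 0.417 ≈ +£598 billion.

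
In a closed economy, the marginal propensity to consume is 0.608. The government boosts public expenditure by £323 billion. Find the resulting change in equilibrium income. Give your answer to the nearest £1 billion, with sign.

+£824 billion

Spending multiplier = 1/(1 − MPC) = 1/(1 − 0.608) = 1/0.392 ≈ 2.551.
ΔY = k × ΔG = (+£323 billion) / 0.392 ≈ +£824 billion.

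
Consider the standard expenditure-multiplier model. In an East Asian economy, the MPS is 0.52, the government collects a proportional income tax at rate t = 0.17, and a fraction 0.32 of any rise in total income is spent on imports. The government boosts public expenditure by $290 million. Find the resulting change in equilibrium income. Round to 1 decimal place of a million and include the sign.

+$314.7 million

MPC = 1 − MPS = 1 − 0.52 = 0.48.
Expenditure multiplier = 1/(1 − c(1−t) + m) = 1/(1 − 0.48×0.83 + 0.32) = 1/0.9216 ≈ 1.085.
ΔY = k × ΔG = (+$290 million) / 0.9216 ≈ +$314.7 million.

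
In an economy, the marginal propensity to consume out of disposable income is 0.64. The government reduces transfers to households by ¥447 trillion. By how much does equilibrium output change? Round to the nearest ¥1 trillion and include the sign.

The transfer change shifts disposable income by −¥447 trillion, so first-round consumption changes by c·ΔTR = 0.64 × (−¥447 trillion) = −¥286.08 trillion.
Expenditure multiplier = 1/(1 − MPC) = 1/(1 − 0.64) = 1/0.36 ≈ 2.778.
The transfer multiplier is c × k ≈ 1.778, so ΔY = k × (c·ΔTR) = (−¥286.08 trillion) / 0.36 ≈ −¥795 trillion.

−¥795 trillion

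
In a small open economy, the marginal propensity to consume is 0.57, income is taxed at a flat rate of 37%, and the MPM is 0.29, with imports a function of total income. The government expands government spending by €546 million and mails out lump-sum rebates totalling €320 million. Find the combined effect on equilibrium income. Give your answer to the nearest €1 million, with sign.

Expenditure multiplier = 1/(1 − c(1−t) + m) = 1/(1 − 0.57×0.63 + 0.29) = 1/0.9309 ≈ 1.074.
ΔG contributes k·ΔG = (+€546 million) / 0.9309 ≈ +€586.5 million.
ΔT of −€320 million changes first-round spending by −c·ΔT = +€182.4 million, contributing k·(−c·ΔT) = (+€182.4 million) / 0.9309 ≈ +€195.9 million.
Net ΔY = k(ΔG − c·ΔT) = (+€728.4 million) / 0.9309 ≈ +€782 million.

+€782 million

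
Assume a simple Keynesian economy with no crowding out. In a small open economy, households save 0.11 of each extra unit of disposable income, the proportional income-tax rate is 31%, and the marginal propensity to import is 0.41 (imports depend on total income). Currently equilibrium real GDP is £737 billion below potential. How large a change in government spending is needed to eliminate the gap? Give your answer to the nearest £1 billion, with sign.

MPC = 1 − MPS = 1 − 0.11 = 0.89.
Spending multiplier = 1/(1 − c(1−t) + m) = 1/(1 − 0.89×0.69 + 0.41) = 1/0.7959 ≈ 1.256.
Need ΔY = +£737 billion, so ΔG = ΔY/k = (+£737 billion) × 0.7959 ≈ +£587 billion.
The government should increase government spending by £587 billion.

+£587 billion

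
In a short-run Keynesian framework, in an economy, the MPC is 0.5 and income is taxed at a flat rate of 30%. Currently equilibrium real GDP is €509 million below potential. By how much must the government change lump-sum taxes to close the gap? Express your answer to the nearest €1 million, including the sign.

Spending multiplier = 1/(1 − c(1−t)) = 1/(1 − 0.5×0.7) = 1/0.65 ≈ 1.538.
Tax multiplier = −c·k = −0.5/0.65 ≈ −0.769. Need ΔY = +€509 million, so ΔT = ΔY/(−c·k) = −(+€509 million) × 0.65 / 0.5 ≈ −€662 million.
The government should cut lump-sum taxes by €662 million.

−€662 million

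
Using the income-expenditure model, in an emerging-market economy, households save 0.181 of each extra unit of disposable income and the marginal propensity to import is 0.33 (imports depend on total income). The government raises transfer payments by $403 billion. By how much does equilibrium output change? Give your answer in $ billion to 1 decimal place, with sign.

MPC = 1 − MPS = 1 − 0.181 = 0.819.
The transfer change shifts disposable income by +$403 billion, so first-round consumption changes by c·ΔTR = 0.819 × (+$403 billion) = +$330.057 billion.
Expenditure multiplier = 1/(1 − c + m) = 1/(1 − 0.819 + 0.33) = 1/0.511 ≈ 1.957.
The transfer multiplier is c × k ≈ 1.603, so ΔY = k × (c·ΔTR) = (+$330.057 billion) / 0.511 ≈ +$645.9 billion.

+$645.9 billion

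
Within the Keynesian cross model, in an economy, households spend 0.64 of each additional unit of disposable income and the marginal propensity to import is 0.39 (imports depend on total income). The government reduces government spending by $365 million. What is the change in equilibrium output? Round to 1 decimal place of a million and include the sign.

−$486.7 million

Spending multiplier = 1/(1 − c + m) = 1/(1 − 0.64 + 0.39) = 1/0.75 ≈ 1.333.
ΔY = k × ΔG = (−$365 million) / 0.75 ≈ −$486.7 million.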